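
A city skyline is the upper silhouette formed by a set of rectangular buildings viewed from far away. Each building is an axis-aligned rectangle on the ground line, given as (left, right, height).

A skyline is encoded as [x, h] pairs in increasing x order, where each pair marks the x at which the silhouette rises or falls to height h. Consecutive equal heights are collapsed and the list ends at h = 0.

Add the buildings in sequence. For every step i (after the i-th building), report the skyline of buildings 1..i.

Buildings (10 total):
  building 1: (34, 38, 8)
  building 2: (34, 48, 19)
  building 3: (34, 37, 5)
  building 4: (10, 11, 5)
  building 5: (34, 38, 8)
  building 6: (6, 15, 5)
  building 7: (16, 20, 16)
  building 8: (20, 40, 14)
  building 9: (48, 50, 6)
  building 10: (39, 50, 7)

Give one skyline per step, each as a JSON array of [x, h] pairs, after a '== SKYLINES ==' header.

== SKYLINES ==
[[34,8],[38,0]]
[[34,19],[48,0]]
[[34,19],[48,0]]
[[10,5],[11,0],[34,19],[48,0]]
[[10,5],[11,0],[34,19],[48,0]]
[[6,5],[15,0],[34,19],[48,0]]
[[6,5],[15,0],[16,16],[20,0],[34,19],[48,0]]
[[6,5],[15,0],[16,16],[20,14],[34,19],[48,0]]
[[6,5],[15,0],[16,16],[20,14],[34,19],[48,6],[50,0]]
[[6,5],[15,0],[16,16],[20,14],[34,19],[48,7],[50,0]]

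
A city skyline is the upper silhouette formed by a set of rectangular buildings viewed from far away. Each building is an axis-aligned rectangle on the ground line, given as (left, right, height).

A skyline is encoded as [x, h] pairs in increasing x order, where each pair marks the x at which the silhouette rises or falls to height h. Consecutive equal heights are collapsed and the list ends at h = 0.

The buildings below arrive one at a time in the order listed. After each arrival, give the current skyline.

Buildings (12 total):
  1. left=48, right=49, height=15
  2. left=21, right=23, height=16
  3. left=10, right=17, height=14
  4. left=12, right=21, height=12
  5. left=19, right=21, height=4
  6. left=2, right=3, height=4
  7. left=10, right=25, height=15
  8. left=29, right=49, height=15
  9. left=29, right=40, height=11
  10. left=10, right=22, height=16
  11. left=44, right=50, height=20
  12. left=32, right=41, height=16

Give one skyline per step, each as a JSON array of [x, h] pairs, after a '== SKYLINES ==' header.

== SKYLINES ==
[[48,15],[49,0]]
[[21,16],[23,0],[48,15],[49,0]]
[[10,14],[17,0],[21,16],[23,0],[48,15],[49,0]]
[[10,14],[17,12],[21,16],[23,0],[48,15],[49,0]]
[[10,14],[17,12],[21,16],[23,0],[48,15],[49,0]]
[[2,4],[3,0],[10,14],[17,12],[21,16],[23,0],[48,15],[49,0]]
[[2,4],[3,0],[10,15],[21,16],[23,15],[25,0],[48,15],[49,0]]
[[2,4],[3,0],[10,15],[21,16],[23,15],[25,0],[29,15],[49,0]]
[[2,4],[3,0],[10,15],[21,16],[23,15],[25,0],[29,15],[49,0]]
[[2,4],[3,0],[10,16],[23,15],[25,0],[29,15],[49,0]]
[[2,4],[3,0],[10,16],[23,15],[25,0],[29,15],[44,20],[50,0]]
[[2,4],[3,0],[10,16],[23,15],[25,0],[29,15],[32,16],[41,15],[44,20],[50,0]]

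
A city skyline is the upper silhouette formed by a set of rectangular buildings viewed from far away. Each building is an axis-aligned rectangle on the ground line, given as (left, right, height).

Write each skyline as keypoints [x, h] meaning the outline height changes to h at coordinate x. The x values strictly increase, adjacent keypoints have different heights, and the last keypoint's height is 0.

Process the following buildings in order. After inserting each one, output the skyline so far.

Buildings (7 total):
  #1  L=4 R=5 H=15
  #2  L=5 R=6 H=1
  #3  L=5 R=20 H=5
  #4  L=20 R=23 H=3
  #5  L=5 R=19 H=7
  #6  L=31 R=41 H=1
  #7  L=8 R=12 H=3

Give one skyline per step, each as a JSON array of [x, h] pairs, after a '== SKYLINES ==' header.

== SKYLINES ==
[[4,15],[5,0]]
[[4,15],[5,1],[6,0]]
[[4,15],[5,5],[20,0]]
[[4,15],[5,5],[20,3],[23,0]]
[[4,15],[5,7],[19,5],[20,3],[23,0]]
[[4,15],[5,7],[19,5],[20,3],[23,0],[31,1],[41,0]]
[[4,15],[5,7],[19,5],[20,3],[23,0],[31,1],[41,0]]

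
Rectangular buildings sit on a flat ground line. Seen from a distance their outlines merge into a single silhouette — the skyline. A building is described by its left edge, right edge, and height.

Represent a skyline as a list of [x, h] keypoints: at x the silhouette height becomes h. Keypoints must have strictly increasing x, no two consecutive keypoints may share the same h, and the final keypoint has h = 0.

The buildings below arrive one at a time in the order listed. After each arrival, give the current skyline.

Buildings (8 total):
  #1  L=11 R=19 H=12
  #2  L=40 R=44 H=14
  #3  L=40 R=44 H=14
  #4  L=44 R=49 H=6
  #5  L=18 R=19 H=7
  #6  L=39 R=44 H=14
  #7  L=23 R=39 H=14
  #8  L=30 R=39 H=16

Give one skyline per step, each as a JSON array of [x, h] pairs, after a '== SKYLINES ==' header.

== SKYLINES ==
[[11,12],[19,0]]
[[11,12],[19,0],[40,14],[44,0]]
[[11,12],[19,0],[40,14],[44,0]]
[[11,12],[19,0],[40,14],[44,6],[49,0]]
[[11,12],[19,0],[40,14],[44,6],[49,0]]
[[11,12],[19,0],[39,14],[44,6],[49,0]]
[[11,12],[19,0],[23,14],[44,6],[49,0]]
[[11,12],[19,0],[23,14],[30,16],[39,14],[44,6],[49,0]]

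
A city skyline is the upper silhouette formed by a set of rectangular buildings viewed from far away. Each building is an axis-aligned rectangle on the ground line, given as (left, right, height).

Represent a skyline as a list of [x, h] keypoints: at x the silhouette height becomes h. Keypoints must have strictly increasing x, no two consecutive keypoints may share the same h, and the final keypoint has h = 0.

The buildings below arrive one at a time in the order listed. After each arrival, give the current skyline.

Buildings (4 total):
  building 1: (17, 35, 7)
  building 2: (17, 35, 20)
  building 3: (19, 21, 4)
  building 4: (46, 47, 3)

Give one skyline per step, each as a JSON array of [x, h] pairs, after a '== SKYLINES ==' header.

== SKYLINES ==
[[17,7],[35,0]]
[[17,20],[35,0]]
[[17,20],[35,0]]
[[17,20],[35,0],[46,3],[47,0]]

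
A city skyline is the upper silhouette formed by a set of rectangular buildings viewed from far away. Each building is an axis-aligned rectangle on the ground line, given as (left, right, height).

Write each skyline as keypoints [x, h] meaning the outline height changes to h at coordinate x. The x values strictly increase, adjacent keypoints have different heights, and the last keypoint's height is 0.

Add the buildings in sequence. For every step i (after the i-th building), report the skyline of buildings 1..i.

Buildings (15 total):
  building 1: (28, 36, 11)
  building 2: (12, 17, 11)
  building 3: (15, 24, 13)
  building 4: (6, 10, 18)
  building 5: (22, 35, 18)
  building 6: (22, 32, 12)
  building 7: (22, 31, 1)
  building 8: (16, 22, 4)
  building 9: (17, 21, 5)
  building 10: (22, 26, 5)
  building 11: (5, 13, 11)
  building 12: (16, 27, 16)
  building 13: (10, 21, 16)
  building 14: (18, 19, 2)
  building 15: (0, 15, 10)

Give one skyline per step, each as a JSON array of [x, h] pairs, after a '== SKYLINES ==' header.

== SKYLINES ==
[[28,11],[36,0]]
[[12,11],[17,0],[28,11],[36,0]]
[[12,11],[15,13],[24,0],[28,11],[36,0]]
[[6,18],[10,0],[12,11],[15,13],[24,0],[28,11],[36,0]]
[[6,18],[10,0],[12,11],[15,13],[22,18],[35,11],[36,0]]
[[6,18],[10,0],[12,11],[15,13],[22,18],[35,11],[36,0]]
[[6,18],[10,0],[12,11],[15,13],[22,18],[35,11],[36,0]]
[[6,18],[10,0],[12,11],[15,13],[22,18],[35,11],[36,0]]
[[6,18],[10,0],[12,11],[15,13],[22,18],[35,11],[36,0]]
[[6,18],[10,0],[12,11],[15,13],[22,18],[35,11],[36,0]]
[[5,11],[6,18],[10,11],[15,13],[22,18],[35,11],[36,0]]
[[5,11],[6,18],[10,11],[15,13],[16,16],[22,18],[35,11],[36,0]]
[[5,11],[6,18],[10,16],[22,18],[35,11],[36,0]]
[[5,11],[6,18],[10,16],[22,18],[35,11],[36,0]]
[[0,10],[5,11],[6,18],[10,16],[22,18],[35,11],[36,0]]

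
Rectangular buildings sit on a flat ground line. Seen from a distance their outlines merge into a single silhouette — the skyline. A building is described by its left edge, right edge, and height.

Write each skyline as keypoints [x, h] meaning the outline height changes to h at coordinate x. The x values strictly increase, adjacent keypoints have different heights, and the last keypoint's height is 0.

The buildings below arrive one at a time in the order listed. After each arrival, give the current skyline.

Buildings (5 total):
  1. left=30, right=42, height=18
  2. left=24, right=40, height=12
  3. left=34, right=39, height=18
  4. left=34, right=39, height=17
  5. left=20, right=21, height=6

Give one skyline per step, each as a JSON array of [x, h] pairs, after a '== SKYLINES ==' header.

== SKYLINES ==
[[30,18],[42,0]]
[[24,12],[30,18],[42,0]]
[[24,12],[30,18],[42,0]]
[[24,12],[30,18],[42,0]]
[[20,6],[21,0],[24,12],[30,18],[42,0]]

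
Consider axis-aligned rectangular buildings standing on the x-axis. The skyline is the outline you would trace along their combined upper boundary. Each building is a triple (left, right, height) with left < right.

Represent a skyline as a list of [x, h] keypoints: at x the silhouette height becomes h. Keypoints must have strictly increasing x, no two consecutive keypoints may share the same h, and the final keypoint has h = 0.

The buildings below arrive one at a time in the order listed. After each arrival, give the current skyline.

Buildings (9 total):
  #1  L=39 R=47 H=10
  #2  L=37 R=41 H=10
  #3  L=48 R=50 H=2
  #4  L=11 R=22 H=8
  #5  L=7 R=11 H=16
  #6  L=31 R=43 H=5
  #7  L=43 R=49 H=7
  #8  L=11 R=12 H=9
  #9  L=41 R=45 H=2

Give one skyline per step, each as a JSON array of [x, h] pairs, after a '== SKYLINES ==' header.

== SKYLINES ==
[[39,10],[47,0]]
[[37,10],[47,0]]
[[37,10],[47,0],[48,2],[50,0]]
[[11,8],[22,0],[37,10],[47,0],[48,2],[50,0]]
[[7,16],[11,8],[22,0],[37,10],[47,0],[48,2],[50,0]]
[[7,16],[11,8],[22,0],[31,5],[37,10],[47,0],[48,2],[50,0]]
[[7,16],[11,8],[22,0],[31,5],[37,10],[47,7],[49,2],[50,0]]
[[7,16],[11,9],[12,8],[22,0],[31,5],[37,10],[47,7],[49,2],[50,0]]
[[7,16],[11,9],[12,8],[22,0],[31,5],[37,10],[47,7],[49,2],[50,0]]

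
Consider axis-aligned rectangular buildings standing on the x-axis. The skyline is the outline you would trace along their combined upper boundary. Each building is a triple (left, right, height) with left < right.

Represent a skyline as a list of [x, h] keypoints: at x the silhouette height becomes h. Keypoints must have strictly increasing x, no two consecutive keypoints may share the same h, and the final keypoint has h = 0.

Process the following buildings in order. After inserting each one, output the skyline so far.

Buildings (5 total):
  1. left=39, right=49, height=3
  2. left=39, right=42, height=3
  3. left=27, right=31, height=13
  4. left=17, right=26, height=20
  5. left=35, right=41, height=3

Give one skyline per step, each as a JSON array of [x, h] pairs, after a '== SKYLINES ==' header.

== SKYLINES ==
[[39,3],[49,0]]
[[39,3],[49,0]]
[[27,13],[31,0],[39,3],[49,0]]
[[17,20],[26,0],[27,13],[31,0],[39,3],[49,0]]
[[17,20],[26,0],[27,13],[31,0],[35,3],[49,0]]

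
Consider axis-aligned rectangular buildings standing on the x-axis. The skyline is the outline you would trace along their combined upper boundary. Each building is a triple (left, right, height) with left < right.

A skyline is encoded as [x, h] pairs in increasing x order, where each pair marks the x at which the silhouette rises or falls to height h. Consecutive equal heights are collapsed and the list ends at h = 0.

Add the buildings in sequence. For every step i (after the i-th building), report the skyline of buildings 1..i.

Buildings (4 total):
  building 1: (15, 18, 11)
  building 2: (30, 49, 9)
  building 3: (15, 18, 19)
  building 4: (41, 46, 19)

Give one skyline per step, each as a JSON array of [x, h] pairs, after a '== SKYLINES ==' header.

== SKYLINES ==
[[15,11],[18,0]]
[[15,11],[18,0],[30,9],[49,0]]
[[15,19],[18,0],[30,9],[49,0]]
[[15,19],[18,0],[30,9],[41,19],[46,9],[49,0]]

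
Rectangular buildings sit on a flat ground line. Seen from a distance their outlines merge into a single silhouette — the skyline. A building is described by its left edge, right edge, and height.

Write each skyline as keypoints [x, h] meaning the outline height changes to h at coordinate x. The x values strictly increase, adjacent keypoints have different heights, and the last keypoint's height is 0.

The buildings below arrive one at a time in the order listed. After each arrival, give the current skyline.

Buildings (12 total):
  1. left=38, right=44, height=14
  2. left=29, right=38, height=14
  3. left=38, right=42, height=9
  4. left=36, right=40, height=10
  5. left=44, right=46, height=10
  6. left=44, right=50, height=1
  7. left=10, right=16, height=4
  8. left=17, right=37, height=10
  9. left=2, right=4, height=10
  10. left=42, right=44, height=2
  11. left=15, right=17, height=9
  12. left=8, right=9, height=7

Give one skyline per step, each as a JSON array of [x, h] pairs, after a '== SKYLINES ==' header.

== SKYLINES ==
[[38,14],[44,0]]
[[29,14],[44,0]]
[[29,14],[44,0]]
[[29,14],[44,0]]
[[29,14],[44,10],[46,0]]
[[29,14],[44,10],[46,1],[50,0]]
[[10,4],[16,0],[29,14],[44,10],[46,1],[50,0]]
[[10,4],[16,0],[17,10],[29,14],[44,10],[46,1],[50,0]]
[[2,10],[4,0],[10,4],[16,0],[17,10],[29,14],[44,10],[46,1],[50,0]]
[[2,10],[4,0],[10,4],[16,0],[17,10],[29,14],[44,10],[46,1],[50,0]]
[[2,10],[4,0],[10,4],[15,9],[17,10],[29,14],[44,10],[46,1],[50,0]]
[[2,10],[4,0],[8,7],[9,0],[10,4],[15,9],[17,10],[29,14],[44,10],[46,1],[50,0]]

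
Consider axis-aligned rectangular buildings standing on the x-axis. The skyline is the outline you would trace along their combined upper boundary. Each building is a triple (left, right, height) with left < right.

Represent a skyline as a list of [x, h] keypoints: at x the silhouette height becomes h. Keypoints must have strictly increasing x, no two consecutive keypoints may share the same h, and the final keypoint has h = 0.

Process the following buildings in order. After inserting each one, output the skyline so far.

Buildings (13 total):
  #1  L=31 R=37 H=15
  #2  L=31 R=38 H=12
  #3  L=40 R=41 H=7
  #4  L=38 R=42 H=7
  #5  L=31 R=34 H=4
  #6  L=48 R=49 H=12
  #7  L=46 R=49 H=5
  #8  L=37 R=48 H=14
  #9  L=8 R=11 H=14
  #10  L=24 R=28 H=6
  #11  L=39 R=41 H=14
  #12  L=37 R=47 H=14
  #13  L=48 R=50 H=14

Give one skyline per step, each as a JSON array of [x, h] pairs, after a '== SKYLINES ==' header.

== SKYLINES ==
[[31,15],[37,0]]
[[31,15],[37,12],[38,0]]
[[31,15],[37,12],[38,0],[40,7],[41,0]]
[[31,15],[37,12],[38,7],[42,0]]
[[31,15],[37,12],[38,7],[42,0]]
[[31,15],[37,12],[38,7],[42,0],[48,12],[49,0]]
[[31,15],[37,12],[38,7],[42,0],[46,5],[48,12],[49,0]]
[[31,15],[37,14],[48,12],[49,0]]
[[8,14],[11,0],[31,15],[37,14],[48,12],[49,0]]
[[8,14],[11,0],[24,6],[28,0],[31,15],[37,14],[48,12],[49,0]]
[[8,14],[11,0],[24,6],[28,0],[31,15],[37,14],[48,12],[49,0]]
[[8,14],[11,0],[24,6],[28,0],[31,15],[37,14],[48,12],[49,0]]
[[8,14],[11,0],[24,6],[28,0],[31,15],[37,14],[50,0]]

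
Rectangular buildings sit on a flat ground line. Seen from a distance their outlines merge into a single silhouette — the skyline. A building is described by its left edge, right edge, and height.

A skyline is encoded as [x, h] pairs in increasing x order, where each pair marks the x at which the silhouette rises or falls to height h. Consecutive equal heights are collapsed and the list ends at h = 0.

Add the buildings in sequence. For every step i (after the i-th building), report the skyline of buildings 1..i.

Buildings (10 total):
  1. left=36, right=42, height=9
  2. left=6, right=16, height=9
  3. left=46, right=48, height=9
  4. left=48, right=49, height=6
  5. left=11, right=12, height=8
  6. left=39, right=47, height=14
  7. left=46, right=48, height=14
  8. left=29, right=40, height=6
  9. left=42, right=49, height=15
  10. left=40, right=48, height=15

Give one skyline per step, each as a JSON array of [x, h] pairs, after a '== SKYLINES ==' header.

== SKYLINES ==
[[36,9],[42,0]]
[[6,9],[16,0],[36,9],[42,0]]
[[6,9],[16,0],[36,9],[42,0],[46,9],[48,0]]
[[6,9],[16,0],[36,9],[42,0],[46,9],[48,6],[49,0]]
[[6,9],[16,0],[36,9],[42,0],[46,9],[48,6],[49,0]]
[[6,9],[16,0],[36,9],[39,14],[47,9],[48,6],[49,0]]
[[6,9],[16,0],[36,9],[39,14],[48,6],[49,0]]
[[6,9],[16,0],[29,6],[36,9],[39,14],[48,6],[49,0]]
[[6,9],[16,0],[29,6],[36,9],[39,14],[42,15],[49,0]]
[[6,9],[16,0],[29,6],[36,9],[39,14],[40,15],[49,0]]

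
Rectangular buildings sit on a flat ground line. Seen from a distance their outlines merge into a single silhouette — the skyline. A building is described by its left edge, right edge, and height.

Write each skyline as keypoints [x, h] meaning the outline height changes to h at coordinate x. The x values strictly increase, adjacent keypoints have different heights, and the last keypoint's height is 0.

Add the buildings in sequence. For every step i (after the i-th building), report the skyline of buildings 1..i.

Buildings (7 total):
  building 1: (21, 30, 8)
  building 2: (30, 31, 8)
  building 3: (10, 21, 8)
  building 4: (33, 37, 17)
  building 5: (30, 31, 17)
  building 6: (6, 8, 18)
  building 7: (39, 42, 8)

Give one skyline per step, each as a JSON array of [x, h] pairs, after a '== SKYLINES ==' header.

== SKYLINES ==
[[21,8],[30,0]]
[[21,8],[31,0]]
[[10,8],[31,0]]
[[10,8],[31,0],[33,17],[37,0]]
[[10,8],[30,17],[31,0],[33,17],[37,0]]
[[6,18],[8,0],[10,8],[30,17],[31,0],[33,17],[37,0]]
[[6,18],[8,0],[10,8],[30,17],[31,0],[33,17],[37,0],[39,8],[42,0]]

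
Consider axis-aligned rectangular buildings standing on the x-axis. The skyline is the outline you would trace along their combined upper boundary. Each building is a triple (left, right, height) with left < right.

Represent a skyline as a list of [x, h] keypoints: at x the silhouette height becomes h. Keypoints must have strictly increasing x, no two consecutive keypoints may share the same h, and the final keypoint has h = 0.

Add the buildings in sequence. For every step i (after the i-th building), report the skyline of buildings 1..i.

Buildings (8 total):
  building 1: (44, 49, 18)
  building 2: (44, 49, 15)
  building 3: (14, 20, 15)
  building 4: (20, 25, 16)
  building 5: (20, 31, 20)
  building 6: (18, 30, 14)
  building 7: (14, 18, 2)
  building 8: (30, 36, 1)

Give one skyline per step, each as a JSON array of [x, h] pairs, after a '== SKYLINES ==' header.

== SKYLINES ==
[[44,18],[49,0]]
[[44,18],[49,0]]
[[14,15],[20,0],[44,18],[49,0]]
[[14,15],[20,16],[25,0],[44,18],[49,0]]
[[14,15],[20,20],[31,0],[44,18],[49,0]]
[[14,15],[20,20],[31,0],[44,18],[49,0]]
[[14,15],[20,20],[31,0],[44,18],[49,0]]
[[14,15],[20,20],[31,1],[36,0],[44,18],[49,0]]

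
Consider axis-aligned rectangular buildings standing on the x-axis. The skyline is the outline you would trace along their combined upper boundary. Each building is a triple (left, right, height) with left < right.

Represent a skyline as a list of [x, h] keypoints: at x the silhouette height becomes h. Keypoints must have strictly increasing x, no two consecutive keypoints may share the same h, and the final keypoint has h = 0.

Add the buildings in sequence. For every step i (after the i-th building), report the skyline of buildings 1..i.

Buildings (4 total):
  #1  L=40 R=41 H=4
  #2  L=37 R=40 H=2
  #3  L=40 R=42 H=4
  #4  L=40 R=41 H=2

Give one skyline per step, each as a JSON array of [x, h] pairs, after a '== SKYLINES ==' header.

== SKYLINES ==
[[40,4],[41,0]]
[[37,2],[40,4],[41,0]]
[[37,2],[40,4],[42,0]]
[[37,2],[40,4],[42,0]]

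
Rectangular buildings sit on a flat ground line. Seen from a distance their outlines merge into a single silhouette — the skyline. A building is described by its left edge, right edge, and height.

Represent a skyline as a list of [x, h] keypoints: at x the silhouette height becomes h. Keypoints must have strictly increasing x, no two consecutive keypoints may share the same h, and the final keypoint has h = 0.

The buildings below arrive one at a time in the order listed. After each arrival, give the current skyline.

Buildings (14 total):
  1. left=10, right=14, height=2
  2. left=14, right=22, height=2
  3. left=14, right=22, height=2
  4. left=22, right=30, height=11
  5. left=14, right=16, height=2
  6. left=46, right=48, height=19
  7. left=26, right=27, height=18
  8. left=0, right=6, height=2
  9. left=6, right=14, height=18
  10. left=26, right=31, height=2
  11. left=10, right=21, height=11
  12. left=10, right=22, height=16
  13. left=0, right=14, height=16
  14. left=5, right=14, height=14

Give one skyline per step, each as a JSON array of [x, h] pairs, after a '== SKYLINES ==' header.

== SKYLINES ==
[[10,2],[14,0]]
[[10,2],[22,0]]
[[10,2],[22,0]]
[[10,2],[22,11],[30,0]]
[[10,2],[22,11],[30,0]]
[[10,2],[22,11],[30,0],[46,19],[48,0]]
[[10,2],[22,11],[26,18],[27,11],[30,0],[46,19],[48,0]]
[[0,2],[6,0],[10,2],[22,11],[26,18],[27,11],[30,0],[46,19],[48,0]]
[[0,2],[6,18],[14,2],[22,11],[26,18],[27,11],[30,0],[46,19],[48,0]]
[[0,2],[6,18],[14,2],[22,11],[26,18],[27,11],[30,2],[31,0],[46,19],[48,0]]
[[0,2],[6,18],[14,11],[21,2],[22,11],[26,18],[27,11],[30,2],[31,0],[46,19],[48,0]]
[[0,2],[6,18],[14,16],[22,11],[26,18],[27,11],[30,2],[31,0],[46,19],[48,0]]
[[0,16],[6,18],[14,16],[22,11],[26,18],[27,11],[30,2],[31,0],[46,19],[48,0]]
[[0,16],[6,18],[14,16],[22,11],[26,18],[27,11],[30,2],[31,0],[46,19],[48,0]]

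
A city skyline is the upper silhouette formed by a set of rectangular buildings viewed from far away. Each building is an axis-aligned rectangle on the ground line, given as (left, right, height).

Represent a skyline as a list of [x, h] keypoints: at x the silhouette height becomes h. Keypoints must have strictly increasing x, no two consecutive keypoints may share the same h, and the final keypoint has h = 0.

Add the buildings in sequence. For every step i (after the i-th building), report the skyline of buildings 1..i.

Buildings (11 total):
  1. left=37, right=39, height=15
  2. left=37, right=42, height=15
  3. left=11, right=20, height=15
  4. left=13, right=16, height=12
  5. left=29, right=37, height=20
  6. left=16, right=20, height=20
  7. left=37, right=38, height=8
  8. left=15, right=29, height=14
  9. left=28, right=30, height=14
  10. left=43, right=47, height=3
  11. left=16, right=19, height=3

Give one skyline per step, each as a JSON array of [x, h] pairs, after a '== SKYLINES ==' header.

== SKYLINES ==
[[37,15],[39,0]]
[[37,15],[42,0]]
[[11,15],[20,0],[37,15],[42,0]]
[[11,15],[20,0],[37,15],[42,0]]
[[11,15],[20,0],[29,20],[37,15],[42,0]]
[[11,15],[16,20],[20,0],[29,20],[37,15],[42,0]]
[[11,15],[16,20],[20,0],[29,20],[37,15],[42,0]]
[[11,15],[16,20],[20,14],[29,20],[37,15],[42,0]]
[[11,15],[16,20],[20,14],[29,20],[37,15],[42,0]]
[[11,15],[16,20],[20,14],[29,20],[37,15],[42,0],[43,3],[47,0]]
[[11,15],[16,20],[20,14],[29,20],[37,15],[42,0],[43,3],[47,0]]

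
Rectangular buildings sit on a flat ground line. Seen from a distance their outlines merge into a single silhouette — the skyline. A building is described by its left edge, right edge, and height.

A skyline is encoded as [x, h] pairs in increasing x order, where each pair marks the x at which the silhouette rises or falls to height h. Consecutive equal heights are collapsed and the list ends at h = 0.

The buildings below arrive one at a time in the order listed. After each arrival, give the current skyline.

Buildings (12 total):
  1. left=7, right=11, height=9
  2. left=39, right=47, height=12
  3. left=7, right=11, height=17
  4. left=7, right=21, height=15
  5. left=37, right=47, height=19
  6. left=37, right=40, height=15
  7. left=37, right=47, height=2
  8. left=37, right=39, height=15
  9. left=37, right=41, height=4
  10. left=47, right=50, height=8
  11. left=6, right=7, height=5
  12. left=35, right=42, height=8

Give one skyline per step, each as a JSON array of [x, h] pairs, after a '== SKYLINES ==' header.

== SKYLINES ==
[[7,9],[11,0]]
[[7,9],[11,0],[39,12],[47,0]]
[[7,17],[11,0],[39,12],[47,0]]
[[7,17],[11,15],[21,0],[39,12],[47,0]]
[[7,17],[11,15],[21,0],[37,19],[47,0]]
[[7,17],[11,15],[21,0],[37,19],[47,0]]
[[7,17],[11,15],[21,0],[37,19],[47,0]]
[[7,17],[11,15],[21,0],[37,19],[47,0]]
[[7,17],[11,15],[21,0],[37,19],[47,0]]
[[7,17],[11,15],[21,0],[37,19],[47,8],[50,0]]
[[6,5],[7,17],[11,15],[21,0],[37,19],[47,8],[50,0]]
[[6,5],[7,17],[11,15],[21,0],[35,8],[37,19],[47,8],[50,0]]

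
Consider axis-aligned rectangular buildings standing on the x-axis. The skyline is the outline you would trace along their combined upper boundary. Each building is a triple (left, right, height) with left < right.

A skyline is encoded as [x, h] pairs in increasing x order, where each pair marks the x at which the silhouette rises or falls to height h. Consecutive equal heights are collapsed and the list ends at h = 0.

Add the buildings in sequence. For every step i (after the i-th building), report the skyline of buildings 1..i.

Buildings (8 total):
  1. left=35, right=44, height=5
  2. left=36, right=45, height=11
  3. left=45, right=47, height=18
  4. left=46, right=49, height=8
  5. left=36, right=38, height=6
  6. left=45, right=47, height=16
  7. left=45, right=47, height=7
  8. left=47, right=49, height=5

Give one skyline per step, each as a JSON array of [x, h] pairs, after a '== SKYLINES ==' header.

== SKYLINES ==
[[35,5],[44,0]]
[[35,5],[36,11],[45,0]]
[[35,5],[36,11],[45,18],[47,0]]
[[35,5],[36,11],[45,18],[47,8],[49,0]]
[[35,5],[36,11],[45,18],[47,8],[49,0]]
[[35,5],[36,11],[45,18],[47,8],[49,0]]
[[35,5],[36,11],[45,18],[47,8],[49,0]]
[[35,5],[36,11],[45,18],[47,8],[49,0]]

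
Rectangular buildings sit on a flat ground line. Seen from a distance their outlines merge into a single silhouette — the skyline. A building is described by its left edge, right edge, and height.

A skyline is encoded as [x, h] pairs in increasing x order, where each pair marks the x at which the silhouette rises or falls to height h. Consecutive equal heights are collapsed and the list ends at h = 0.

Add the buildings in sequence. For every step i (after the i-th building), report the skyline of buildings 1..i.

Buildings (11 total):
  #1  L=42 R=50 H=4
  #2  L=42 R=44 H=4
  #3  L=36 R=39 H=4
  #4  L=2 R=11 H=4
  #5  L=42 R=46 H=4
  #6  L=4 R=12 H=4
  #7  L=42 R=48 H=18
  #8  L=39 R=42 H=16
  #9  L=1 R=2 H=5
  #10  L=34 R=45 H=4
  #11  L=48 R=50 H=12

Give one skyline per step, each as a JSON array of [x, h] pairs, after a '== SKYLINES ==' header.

== SKYLINES ==
[[42,4],[50,0]]
[[42,4],[50,0]]
[[36,4],[39,0],[42,4],[50,0]]
[[2,4],[11,0],[36,4],[39,0],[42,4],[50,0]]
[[2,4],[11,0],[36,4],[39,0],[42,4],[50,0]]
[[2,4],[12,0],[36,4],[39,0],[42,4],[50,0]]
[[2,4],[12,0],[36,4],[39,0],[42,18],[48,4],[50,0]]
[[2,4],[12,0],[36,4],[39,16],[42,18],[48,4],[50,0]]
[[1,5],[2,4],[12,0],[36,4],[39,16],[42,18],[48,4],[50,0]]
[[1,5],[2,4],[12,0],[34,4],[39,16],[42,18],[48,4],[50,0]]
[[1,5],[2,4],[12,0],[34,4],[39,16],[42,18],[48,12],[50,0]]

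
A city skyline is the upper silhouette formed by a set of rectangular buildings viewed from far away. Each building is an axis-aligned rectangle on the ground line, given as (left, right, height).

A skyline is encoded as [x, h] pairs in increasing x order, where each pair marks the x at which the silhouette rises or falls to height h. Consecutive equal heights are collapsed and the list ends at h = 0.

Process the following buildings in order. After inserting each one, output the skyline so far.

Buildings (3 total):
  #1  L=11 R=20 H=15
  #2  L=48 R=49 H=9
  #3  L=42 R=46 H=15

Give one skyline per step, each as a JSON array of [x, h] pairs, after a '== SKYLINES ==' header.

== SKYLINES ==
[[11,15],[20,0]]
[[11,15],[20,0],[48,9],[49,0]]
[[11,15],[20,0],[42,15],[46,0],[48,9],[49,0]]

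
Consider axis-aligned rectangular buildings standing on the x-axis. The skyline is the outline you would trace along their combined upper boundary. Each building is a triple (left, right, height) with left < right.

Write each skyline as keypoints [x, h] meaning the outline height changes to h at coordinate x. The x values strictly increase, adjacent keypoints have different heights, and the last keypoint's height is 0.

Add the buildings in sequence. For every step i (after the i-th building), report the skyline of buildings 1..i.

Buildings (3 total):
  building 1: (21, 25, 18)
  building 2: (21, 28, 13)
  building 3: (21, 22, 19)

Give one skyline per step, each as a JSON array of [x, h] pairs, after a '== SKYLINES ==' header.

== SKYLINES ==
[[21,18],[25,0]]
[[21,18],[25,13],[28,0]]
[[21,19],[22,18],[25,13],[28,0]]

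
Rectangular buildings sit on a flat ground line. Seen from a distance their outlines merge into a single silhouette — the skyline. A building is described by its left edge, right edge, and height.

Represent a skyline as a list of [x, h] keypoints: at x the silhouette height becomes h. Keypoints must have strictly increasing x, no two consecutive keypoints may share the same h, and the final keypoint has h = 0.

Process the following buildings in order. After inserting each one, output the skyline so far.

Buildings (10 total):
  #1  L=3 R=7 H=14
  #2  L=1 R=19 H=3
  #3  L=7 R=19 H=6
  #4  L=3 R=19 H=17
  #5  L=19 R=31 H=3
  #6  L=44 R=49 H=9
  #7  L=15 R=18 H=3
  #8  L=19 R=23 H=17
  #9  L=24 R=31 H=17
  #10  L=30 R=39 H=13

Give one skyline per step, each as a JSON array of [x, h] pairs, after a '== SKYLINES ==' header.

== SKYLINES ==
[[3,14],[7,0]]
[[1,3],[3,14],[7,3],[19,0]]
[[1,3],[3,14],[7,6],[19,0]]
[[1,3],[3,17],[19,0]]
[[1,3],[3,17],[19,3],[31,0]]
[[1,3],[3,17],[19,3],[31,0],[44,9],[49,0]]
[[1,3],[3,17],[19,3],[31,0],[44,9],[49,0]]
[[1,3],[3,17],[23,3],[31,0],[44,9],[49,0]]
[[1,3],[3,17],[23,3],[24,17],[31,0],[44,9],[49,0]]
[[1,3],[3,17],[23,3],[24,17],[31,13],[39,0],[44,9],[49,0]]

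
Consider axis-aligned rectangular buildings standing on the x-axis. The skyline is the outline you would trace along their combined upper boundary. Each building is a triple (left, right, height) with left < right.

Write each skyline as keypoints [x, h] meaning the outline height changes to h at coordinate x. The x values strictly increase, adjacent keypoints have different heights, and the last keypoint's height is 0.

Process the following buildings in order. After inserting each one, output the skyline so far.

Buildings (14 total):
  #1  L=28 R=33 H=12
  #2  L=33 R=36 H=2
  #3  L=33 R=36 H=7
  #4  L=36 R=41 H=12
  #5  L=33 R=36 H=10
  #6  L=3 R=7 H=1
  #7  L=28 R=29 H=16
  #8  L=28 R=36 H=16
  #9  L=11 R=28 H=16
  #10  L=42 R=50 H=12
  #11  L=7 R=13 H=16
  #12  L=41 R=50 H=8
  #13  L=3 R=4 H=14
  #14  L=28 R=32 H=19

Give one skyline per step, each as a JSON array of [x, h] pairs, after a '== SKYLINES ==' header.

== SKYLINES ==
[[28,12],[33,0]]
[[28,12],[33,2],[36,0]]
[[28,12],[33,7],[36,0]]
[[28,12],[33,7],[36,12],[41,0]]
[[28,12],[33,10],[36,12],[41,0]]
[[3,1],[7,0],[28,12],[33,10],[36,12],[41,0]]
[[3,1],[7,0],[28,16],[29,12],[33,10],[36,12],[41,0]]
[[3,1],[7,0],[28,16],[36,12],[41,0]]
[[3,1],[7,0],[11,16],[36,12],[41,0]]
[[3,1],[7,0],[11,16],[36,12],[41,0],[42,12],[50,0]]
[[3,1],[7,16],[36,12],[41,0],[42,12],[50,0]]
[[3,1],[7,16],[36,12],[41,8],[42,12],[50,0]]
[[3,14],[4,1],[7,16],[36,12],[41,8],[42,12],[50,0]]
[[3,14],[4,1],[7,16],[28,19],[32,16],[36,12],[41,8],[42,12],[50,0]]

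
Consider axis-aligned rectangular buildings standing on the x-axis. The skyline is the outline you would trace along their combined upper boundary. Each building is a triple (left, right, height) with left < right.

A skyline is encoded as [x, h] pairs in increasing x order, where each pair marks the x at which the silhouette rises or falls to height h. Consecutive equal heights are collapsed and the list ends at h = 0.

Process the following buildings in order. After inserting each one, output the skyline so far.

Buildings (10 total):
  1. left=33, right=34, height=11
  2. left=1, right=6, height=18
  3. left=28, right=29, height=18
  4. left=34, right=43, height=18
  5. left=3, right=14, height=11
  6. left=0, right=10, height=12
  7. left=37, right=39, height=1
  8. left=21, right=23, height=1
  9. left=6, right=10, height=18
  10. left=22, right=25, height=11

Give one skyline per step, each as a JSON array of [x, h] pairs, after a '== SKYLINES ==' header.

== SKYLINES ==
[[33,11],[34,0]]
[[1,18],[6,0],[33,11],[34,0]]
[[1,18],[6,0],[28,18],[29,0],[33,11],[34,0]]
[[1,18],[6,0],[28,18],[29,0],[33,11],[34,18],[43,0]]
[[1,18],[6,11],[14,0],[28,18],[29,0],[33,11],[34,18],[43,0]]
[[0,12],[1,18],[6,12],[10,11],[14,0],[28,18],[29,0],[33,11],[34,18],[43,0]]
[[0,12],[1,18],[6,12],[10,11],[14,0],[28,18],[29,0],[33,11],[34,18],[43,0]]
[[0,12],[1,18],[6,12],[10,11],[14,0],[21,1],[23,0],[28,18],[29,0],[33,11],[34,18],[43,0]]
[[0,12],[1,18],[10,11],[14,0],[21,1],[23,0],[28,18],[29,0],[33,11],[34,18],[43,0]]
[[0,12],[1,18],[10,11],[14,0],[21,1],[22,11],[25,0],[28,18],[29,0],[33,11],[34,18],[43,0]]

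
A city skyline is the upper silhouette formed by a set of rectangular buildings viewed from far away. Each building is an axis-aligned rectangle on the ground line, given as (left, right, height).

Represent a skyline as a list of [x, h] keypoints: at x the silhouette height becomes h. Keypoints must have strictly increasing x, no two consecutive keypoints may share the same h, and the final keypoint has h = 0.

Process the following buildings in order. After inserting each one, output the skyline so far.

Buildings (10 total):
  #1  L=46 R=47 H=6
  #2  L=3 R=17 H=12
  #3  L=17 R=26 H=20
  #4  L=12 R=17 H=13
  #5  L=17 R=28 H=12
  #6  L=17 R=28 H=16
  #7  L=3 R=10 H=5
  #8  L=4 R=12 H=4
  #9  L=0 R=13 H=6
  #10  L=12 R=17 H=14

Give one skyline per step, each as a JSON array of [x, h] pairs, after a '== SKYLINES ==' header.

== SKYLINES ==
[[46,6],[47,0]]
[[3,12],[17,0],[46,6],[47,0]]
[[3,12],[17,20],[26,0],[46,6],[47,0]]
[[3,12],[12,13],[17,20],[26,0],[46,6],[47,0]]
[[3,12],[12,13],[17,20],[26,12],[28,0],[46,6],[47,0]]
[[3,12],[12,13],[17,20],[26,16],[28,0],[46,6],[47,0]]
[[3,12],[12,13],[17,20],[26,16],[28,0],[46,6],[47,0]]
[[3,12],[12,13],[17,20],[26,16],[28,0],[46,6],[47,0]]
[[0,6],[3,12],[12,13],[17,20],[26,16],[28,0],[46,6],[47,0]]
[[0,6],[3,12],[12,14],[17,20],[26,16],[28,0],[46,6],[47,0]]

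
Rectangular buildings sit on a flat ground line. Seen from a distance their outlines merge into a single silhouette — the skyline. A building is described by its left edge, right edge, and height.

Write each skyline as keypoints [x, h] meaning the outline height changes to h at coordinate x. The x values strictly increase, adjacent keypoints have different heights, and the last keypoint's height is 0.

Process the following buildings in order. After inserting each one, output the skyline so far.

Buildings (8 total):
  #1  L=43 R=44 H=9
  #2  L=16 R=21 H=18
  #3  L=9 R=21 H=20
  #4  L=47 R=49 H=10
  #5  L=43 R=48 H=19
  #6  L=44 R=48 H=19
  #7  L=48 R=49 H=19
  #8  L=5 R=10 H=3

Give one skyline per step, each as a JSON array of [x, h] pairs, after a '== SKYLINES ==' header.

== SKYLINES ==
[[43,9],[44,0]]
[[16,18],[21,0],[43,9],[44,0]]
[[9,20],[21,0],[43,9],[44,0]]
[[9,20],[21,0],[43,9],[44,0],[47,10],[49,0]]
[[9,20],[21,0],[43,19],[48,10],[49,0]]
[[9,20],[21,0],[43,19],[48,10],[49,0]]
[[9,20],[21,0],[43,19],[49,0]]
[[5,3],[9,20],[21,0],[43,19],[49,0]]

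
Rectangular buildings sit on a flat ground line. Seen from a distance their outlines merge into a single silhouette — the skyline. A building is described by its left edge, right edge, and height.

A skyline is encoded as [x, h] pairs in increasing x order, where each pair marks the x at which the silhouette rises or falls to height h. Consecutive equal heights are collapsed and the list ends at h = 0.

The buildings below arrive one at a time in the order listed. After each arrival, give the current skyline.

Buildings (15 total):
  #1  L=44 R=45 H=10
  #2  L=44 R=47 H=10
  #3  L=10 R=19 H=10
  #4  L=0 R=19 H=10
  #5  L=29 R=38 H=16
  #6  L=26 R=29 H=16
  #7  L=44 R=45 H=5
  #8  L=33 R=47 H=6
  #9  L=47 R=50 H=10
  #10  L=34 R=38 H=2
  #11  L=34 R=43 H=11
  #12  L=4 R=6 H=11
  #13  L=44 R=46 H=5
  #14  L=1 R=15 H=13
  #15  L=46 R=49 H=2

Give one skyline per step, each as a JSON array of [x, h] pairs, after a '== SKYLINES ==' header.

== SKYLINES ==
[[44,10],[45,0]]
[[44,10],[47,0]]
[[10,10],[19,0],[44,10],[47,0]]
[[0,10],[19,0],[44,10],[47,0]]
[[0,10],[19,0],[29,16],[38,0],[44,10],[47,0]]
[[0,10],[19,0],[26,16],[38,0],[44,10],[47,0]]
[[0,10],[19,0],[26,16],[38,0],[44,10],[47,0]]
[[0,10],[19,0],[26,16],[38,6],[44,10],[47,0]]
[[0,10],[19,0],[26,16],[38,6],[44,10],[50,0]]
[[0,10],[19,0],[26,16],[38,6],[44,10],[50,0]]
[[0,10],[19,0],[26,16],[38,11],[43,6],[44,10],[50,0]]
[[0,10],[4,11],[6,10],[19,0],[26,16],[38,11],[43,6],[44,10],[50,0]]
[[0,10],[4,11],[6,10],[19,0],[26,16],[38,11],[43,6],[44,10],[50,0]]
[[0,10],[1,13],[15,10],[19,0],[26,16],[38,11],[43,6],[44,10],[50,0]]
[[0,10],[1,13],[15,10],[19,0],[26,16],[38,11],[43,6],[44,10],[50,0]]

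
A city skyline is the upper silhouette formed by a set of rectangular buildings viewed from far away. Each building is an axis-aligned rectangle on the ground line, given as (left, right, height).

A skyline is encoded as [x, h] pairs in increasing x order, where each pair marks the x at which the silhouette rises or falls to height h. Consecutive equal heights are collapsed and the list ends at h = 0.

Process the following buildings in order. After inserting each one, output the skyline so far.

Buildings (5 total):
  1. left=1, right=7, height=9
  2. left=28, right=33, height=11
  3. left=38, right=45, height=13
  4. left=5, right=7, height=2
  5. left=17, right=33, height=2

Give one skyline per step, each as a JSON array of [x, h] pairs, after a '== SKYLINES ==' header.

== SKYLINES ==
[[1,9],[7,0]]
[[1,9],[7,0],[28,11],[33,0]]
[[1,9],[7,0],[28,11],[33,0],[38,13],[45,0]]
[[1,9],[7,0],[28,11],[33,0],[38,13],[45,0]]
[[1,9],[7,0],[17,2],[28,11],[33,0],[38,13],[45,0]]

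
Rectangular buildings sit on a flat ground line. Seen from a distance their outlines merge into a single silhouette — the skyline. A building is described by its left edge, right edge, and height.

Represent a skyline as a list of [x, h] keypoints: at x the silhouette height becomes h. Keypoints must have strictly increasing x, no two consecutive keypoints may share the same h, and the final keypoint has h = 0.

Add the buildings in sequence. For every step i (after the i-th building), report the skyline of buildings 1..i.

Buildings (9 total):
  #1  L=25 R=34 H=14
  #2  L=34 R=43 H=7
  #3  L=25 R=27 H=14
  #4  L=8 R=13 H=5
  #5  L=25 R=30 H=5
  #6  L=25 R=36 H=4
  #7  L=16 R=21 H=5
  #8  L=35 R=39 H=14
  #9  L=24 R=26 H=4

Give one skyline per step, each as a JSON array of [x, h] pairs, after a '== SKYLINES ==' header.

== SKYLINES ==
[[25,14],[34,0]]
[[25,14],[34,7],[43,0]]
[[25,14],[34,7],[43,0]]
[[8,5],[13,0],[25,14],[34,7],[43,0]]
[[8,5],[13,0],[25,14],[34,7],[43,0]]
[[8,5],[13,0],[25,14],[34,7],[43,0]]
[[8,5],[13,0],[16,5],[21,0],[25,14],[34,7],[43,0]]
[[8,5],[13,0],[16,5],[21,0],[25,14],[34,7],[35,14],[39,7],[43,0]]
[[8,5],[13,0],[16,5],[21,0],[24,4],[25,14],[34,7],[35,14],[39,7],[43,0]]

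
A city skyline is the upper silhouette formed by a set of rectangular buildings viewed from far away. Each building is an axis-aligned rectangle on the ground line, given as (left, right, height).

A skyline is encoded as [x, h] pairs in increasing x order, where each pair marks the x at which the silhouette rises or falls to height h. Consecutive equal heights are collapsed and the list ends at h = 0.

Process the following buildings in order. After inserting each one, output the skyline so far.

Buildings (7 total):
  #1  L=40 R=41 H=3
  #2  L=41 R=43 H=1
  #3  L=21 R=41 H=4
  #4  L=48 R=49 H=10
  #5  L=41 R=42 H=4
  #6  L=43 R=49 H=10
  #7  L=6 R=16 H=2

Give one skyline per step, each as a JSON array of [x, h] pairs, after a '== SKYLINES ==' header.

== SKYLINES ==
[[40,3],[41,0]]
[[40,3],[41,1],[43,0]]
[[21,4],[41,1],[43,0]]
[[21,4],[41,1],[43,0],[48,10],[49,0]]
[[21,4],[42,1],[43,0],[48,10],[49,0]]
[[21,4],[42,1],[43,10],[49,0]]
[[6,2],[16,0],[21,4],[42,1],[43,10],[49,0]]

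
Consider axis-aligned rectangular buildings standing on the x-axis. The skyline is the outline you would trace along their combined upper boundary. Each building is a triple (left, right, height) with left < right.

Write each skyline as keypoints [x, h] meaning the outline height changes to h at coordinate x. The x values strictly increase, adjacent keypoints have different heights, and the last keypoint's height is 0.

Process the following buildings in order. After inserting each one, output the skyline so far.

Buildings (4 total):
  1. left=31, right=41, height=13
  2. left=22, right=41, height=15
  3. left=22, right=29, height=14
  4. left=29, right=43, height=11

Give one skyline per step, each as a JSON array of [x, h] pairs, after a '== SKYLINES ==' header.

== SKYLINES ==
[[31,13],[41,0]]
[[22,15],[41,0]]
[[22,15],[41,0]]
[[22,15],[41,11],[43,0]]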